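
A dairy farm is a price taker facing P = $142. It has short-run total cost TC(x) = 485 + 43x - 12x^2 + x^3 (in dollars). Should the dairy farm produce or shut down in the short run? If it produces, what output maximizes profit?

Produce at x = 11

Variable cost is VC = 43x - 12x^2 + x^3, so AVC = VC/x = 43 - 12x + x^2 and MC = dTC/dx = 43 - 24x + 3x^2.
AVC hits its minimum where MC = AVC, at x = 6, giving min AVC = 43 - 12·6 + 6^2 = $7.
Since P = $142 ≥ min AVC = $7, price covers variable cost and the firm should produce.
Set P = MC: 142 = 43 - 24x + 3x^2 → -99 - 24x + 3x^2 = 0. The roots are x = -3 and x = 11; the profit-maximizing output is on the rising part of MC, so x* = 11.
Check: AVC at x = 11 is $32 ≤ P, so revenue covers variable cost.
Profit = P·x − TC = 142·11 − 837 = $725.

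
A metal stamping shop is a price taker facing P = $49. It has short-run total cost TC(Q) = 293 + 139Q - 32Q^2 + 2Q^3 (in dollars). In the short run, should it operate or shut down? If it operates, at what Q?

Produce at Q = 9

Strip out fixed cost: VC = 139Q - 32Q^2 + 2Q^3. Then AVC = 139 - 32Q + 2Q^2 and MC = 139 - 64Q + 6Q^2.
AVC is minimized where dAVC/dQ = -32 + 4Q = 0, at Q = 8; min AVC = 139 - 32·8 + 2·8^2 = $11.
Because $49 ≥ $11, revenue can cover variable cost; the firm operates.
Solving P = MC: 90 - 64Q + 6Q^2 = 0 ⇒ Q = 5/3 or 9. On the upward-sloping branch, Q* = 9.
Check: AVC at Q = 9 is $13 ≤ P, so revenue covers variable cost.
Profit = P·Q − TC = 49·9 − 410 = $31.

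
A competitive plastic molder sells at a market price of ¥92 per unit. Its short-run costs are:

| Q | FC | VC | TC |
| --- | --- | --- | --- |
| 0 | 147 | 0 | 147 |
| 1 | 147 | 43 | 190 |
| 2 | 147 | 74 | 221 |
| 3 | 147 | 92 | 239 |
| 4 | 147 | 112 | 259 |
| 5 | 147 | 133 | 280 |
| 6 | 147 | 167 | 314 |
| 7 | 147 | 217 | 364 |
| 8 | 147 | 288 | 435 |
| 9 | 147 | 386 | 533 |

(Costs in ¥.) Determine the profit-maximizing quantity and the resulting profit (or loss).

Q = 8; profit = ¥301

Profit at each row (π = 92Q − TC): Q=0: -147; Q=1: -98; Q=2: -37; Q=3: 37; Q=4: 109; Q=5: 180; Q=6: 238; Q=7: 280; Q=8: 301; Q=9: 295.
Profit is maximized at Q = 8. AVC there is 288/8 = ¥36 ≤ P, so producing beats shutting down (which would give -¥147).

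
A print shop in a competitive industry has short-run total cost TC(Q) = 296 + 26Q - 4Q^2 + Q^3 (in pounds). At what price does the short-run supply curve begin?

£22 per unit

The firm shuts down when price falls below the minimum of average variable cost. AVC = VC/Q = 26 - 4Q + Q^2.
At the minimum of AVC, MC = AVC. MC = 26 - 8Q + 3Q^2; setting MC = AVC gives 2Q^2 - 4Q = 0, so Q = 2. min AVC = 22.
So the shutdown price is £22.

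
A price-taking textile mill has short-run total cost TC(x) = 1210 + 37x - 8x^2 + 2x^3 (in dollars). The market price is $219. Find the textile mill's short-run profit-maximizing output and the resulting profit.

Profit = -$230 at x = 7

AVC = 37 - 8x + 2x^2 has its minimum $29 at x = 2; price $219 clears that bar, so the firm operates.
With MC = 37 - 16x + 6x^2, P = MC on the upward-sloping part at x* = 7.
TR = 219·7 = 1533. TC = 1210 + 553 = 1763. Profit = 1533 − 1763 = -$230.
Shutting down would mean losing the fixed cost of $1210, so operating at a loss of $230 is better by $980.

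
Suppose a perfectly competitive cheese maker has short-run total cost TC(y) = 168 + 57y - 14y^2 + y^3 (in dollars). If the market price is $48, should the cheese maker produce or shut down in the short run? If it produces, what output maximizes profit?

Produce at y = 9

Variable cost is VC = 57y - 14y^2 + y^3, so AVC = VC/y = 57 - 14y + y^2 and MC = dTC/dy = 57 - 28y + 3y^2.
AVC is minimized where dAVC/dy = -14 + 2y = 0, at y = 7; min AVC = 57 - 14·7 + 7^2 = $8.
P = $48 exceeds min AVC = $8, so the firm stays open.
Solving P = MC: 9 - 28y + 3y^2 = 0 ⇒ y = 1/3 or 9. On the upward-sloping branch, y* = 9.
Check: AVC at y = 9 is $12 ≤ P, so revenue covers variable cost.
Profit = P·y − TC = 48·9 − 276 = $156.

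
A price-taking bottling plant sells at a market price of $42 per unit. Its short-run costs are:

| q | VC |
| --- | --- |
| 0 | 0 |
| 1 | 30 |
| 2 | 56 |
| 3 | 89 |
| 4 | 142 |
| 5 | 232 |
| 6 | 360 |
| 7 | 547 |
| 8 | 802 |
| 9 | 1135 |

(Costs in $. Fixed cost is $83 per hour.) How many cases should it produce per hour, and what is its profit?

q = 3; profit = -$46

Compute π = P·q − TC at each output: q=0: -83; q=1: -71; q=2: -55; q=3: -46; q=4: -57; q=5: -105; q=6: -191; q=7: -336; q=8: -549; q=9: -840.
Profit is maximized at q = 3. AVC there is 89/3 = $29.67 ≤ P, so producing beats shutting down (which would give -$83).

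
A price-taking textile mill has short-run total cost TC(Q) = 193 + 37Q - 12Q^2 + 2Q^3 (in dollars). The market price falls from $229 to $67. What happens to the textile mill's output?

Output falls from 8 to 5

MC = 37 - 24Q + 6Q^2; the shutdown threshold is min AVC = $19 (at Q = 3).
With P = $229 above the shutdown price, P = MC gives Q = 8.
At P = $67 ≥ min AVC, set P = MC: Q = 5. The firm stays open but cuts output.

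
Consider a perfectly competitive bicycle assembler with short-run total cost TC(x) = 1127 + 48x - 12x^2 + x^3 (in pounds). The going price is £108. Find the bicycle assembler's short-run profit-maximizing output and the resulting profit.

Profit = -£327 at x = 10

AVC = 48 - 12x + x^2; min AVC = £12 at x = 6. Since P = £108 ≥ min AVC, the firm produces.
With MC = 48 - 24x + 3x^2, P = MC on the upward-sloping part at x* = 10.
TR = 108·10 = 1080. TC = 1127 + 280 = 1407. Profit = 1080 − 1407 = -£327.
Shutting down would mean losing the fixed cost of £1127, so operating at a loss of £327 is better by £800.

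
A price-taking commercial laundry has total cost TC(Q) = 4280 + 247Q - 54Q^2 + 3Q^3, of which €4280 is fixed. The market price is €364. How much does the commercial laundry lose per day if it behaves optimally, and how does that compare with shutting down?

AVC = 247 - 54Q + 3Q^2 has its minimum €4 at Q = 9; price €364 clears that bar, so the firm operates.
MC = 247 - 108Q + 9Q^2. Setting P = MC and taking the root on the rising branch gives Q* = 13.
TR = 364·13 = 4732. TC = 4280 + 676 = 4956. Profit = 4732 − 4956 = -€224.
By producing, the firm covers all variable cost plus €4056 of fixed cost; shutting down would lose the full €4280.

Profit = -€224 at Q = 13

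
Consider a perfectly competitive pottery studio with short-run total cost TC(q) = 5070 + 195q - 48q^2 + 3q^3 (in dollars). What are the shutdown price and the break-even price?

Shutdown price = min AVC. AVC = 195 - 48q + 3q^2, with vertex at q = 8 and minimum $3.
ATC = 5070/q + 195 - 48q + 3q^2. Setting dATC/dq = −5070/q^2 − 48 + 6q = 0 gives q = 13 (since 6·13^3 − 48·13^2 = 5070).
min ATC = 5070/13 + 195 − 48·13 + 3·13^2 = $468. That is the break-even price.
For $3 ≤ P < $468 the firm produces at a loss; below $3 it shuts down.

Shutdown price = $3; break-even price = $468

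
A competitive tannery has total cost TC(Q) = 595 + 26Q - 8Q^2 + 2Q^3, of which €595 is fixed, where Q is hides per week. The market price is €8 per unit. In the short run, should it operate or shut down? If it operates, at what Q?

Shut down

Strip out fixed cost: VC = 26Q - 8Q^2 + 2Q^3. Then AVC = 26 - 8Q + 2Q^2 and MC = 26 - 16Q + 6Q^2.
AVC is minimized where dAVC/dQ = -8 + 4Q = 0, at Q = 2; min AVC = 26 - 8·2 + 2·2^2 = €18.
With P < min AVC (€8 < €18), every unit sold adds to the loss.
Shutting down limits the loss to fixed cost, €595.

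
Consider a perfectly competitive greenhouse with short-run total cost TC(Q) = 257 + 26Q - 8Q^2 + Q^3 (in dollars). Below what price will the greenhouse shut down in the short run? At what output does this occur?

Short-run supply begins at min AVC. From VC = 26Q - 8Q^2 + Q^3, AVC = 26 - 8Q + Q^2.
At the minimum of AVC, MC = AVC. MC = 26 - 16Q + 3Q^2; setting MC = AVC gives 2Q^2 - 8Q = 0, so Q = 4. min AVC = 10.
The firm shuts down for any P below $10.

$10 per unit, at Q = 4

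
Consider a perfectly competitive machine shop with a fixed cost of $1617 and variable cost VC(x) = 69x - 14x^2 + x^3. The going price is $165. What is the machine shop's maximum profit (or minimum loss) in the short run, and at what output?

Profit = -$177 at x = 12

AVC = 69 - 14x + x^2 has its minimum $20 at x = 7; price $165 clears that bar, so the firm operates.
MC = 69 - 28x + 3x^2. Setting P = MC and taking the root on the rising branch gives x* = 12.
TR = 165·12 = 1980. TC = 1617 + 540 = 2157. Profit = 1980 − 2157 = -$177.
Shutting down would mean losing the fixed cost of $1617, so operating at a loss of $177 is better by $1440.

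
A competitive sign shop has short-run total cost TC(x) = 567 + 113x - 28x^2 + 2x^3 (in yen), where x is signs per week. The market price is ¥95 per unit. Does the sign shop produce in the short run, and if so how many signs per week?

Produce at x = 9

Strip out fixed cost: VC = 113x - 28x^2 + 2x^3. Then AVC = 113 - 28x + 2x^2 and MC = 113 - 56x + 6x^2.
AVC hits its minimum where MC = AVC, at x = 7, giving min AVC = 113 - 28·7 + 2·7^2 = ¥15.
Because ¥95 ≥ ¥15, revenue can cover variable cost; the firm operates.
Solving P = MC: 18 - 56x + 6x^2 = 0 ⇒ x = 1/3 or 9. On the upward-sloping branch, x* = 9.
Check: AVC at x = 9 is ¥23 ≤ P, so revenue covers variable cost.
Profit = P·x − TC = 95·9 − 774 = ¥81.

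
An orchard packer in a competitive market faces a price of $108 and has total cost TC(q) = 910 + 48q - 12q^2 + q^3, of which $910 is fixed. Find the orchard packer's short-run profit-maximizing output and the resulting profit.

Profit = -$110 at q = 10

AVC = 48 - 12q + q^2; min AVC = $12 at q = 6. Since P = $108 ≥ min AVC, the firm produces.
With MC = 48 - 24q + 3q^2, P = MC on the upward-sloping part at q* = 10.
TR = 108·10 = 1080. TC = 910 + 280 = 1190. Profit = 1080 − 1190 = -$110.
That loss of $110 beats the $910 the firm would lose by shutting down; producing recovers $800 of fixed cost.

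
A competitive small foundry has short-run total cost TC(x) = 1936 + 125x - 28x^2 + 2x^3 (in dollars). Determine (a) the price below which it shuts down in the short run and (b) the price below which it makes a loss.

Shutdown price = $27; break-even price = $235

AVC = 125 - 28x + 2x^2; minimized at x = 7, giving min AVC = $27. That is the shutdown price.
ATC = 1936/x + 125 - 28x + 2x^2. Setting dATC/dx = −1936/x^2 − 28 + 4x = 0 gives x = 11 (since 4·11^3 − 28·11^2 = 1936).
min ATC = 1936/11 + 125 − 28·11 + 2·11^2 = $235. That is the break-even price.
For $27 ≤ P < $235 the firm produces at a loss; below $27 it shuts down.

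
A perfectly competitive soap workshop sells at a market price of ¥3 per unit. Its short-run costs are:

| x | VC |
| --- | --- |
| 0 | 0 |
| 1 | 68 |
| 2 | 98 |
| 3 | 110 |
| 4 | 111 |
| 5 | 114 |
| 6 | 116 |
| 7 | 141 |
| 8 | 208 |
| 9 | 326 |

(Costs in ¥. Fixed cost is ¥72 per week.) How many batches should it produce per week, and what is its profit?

Tabulate TR − TC: x=0: -72; x=1: -137; x=2: -164; x=3: -173; x=4: -171; x=5: -171; x=6: -170; x=7: -192; x=8: -256; x=9: -371.
Profit is highest at x = 0. Equivalently, the lowest AVC in the table is 116/6 ≈ ¥19.33 at x = 6, and P = ¥3 falls below it — price never covers variable cost, so the firm shuts down and loses only its fixed cost.

x = 0 (shut down); profit = -¥72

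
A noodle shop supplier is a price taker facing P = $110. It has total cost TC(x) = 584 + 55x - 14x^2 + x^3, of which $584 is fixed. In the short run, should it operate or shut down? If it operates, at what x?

Produce at x = 11

Strip out fixed cost: VC = 55x - 14x^2 + x^3. Then AVC = 55 - 14x + x^2 and MC = 55 - 28x + 3x^2.
AVC is minimized where dAVC/dx = -14 + 2x = 0, at x = 7; min AVC = 55 - 14·7 + 7^2 = $6.
Because $110 ≥ $6, revenue can cover variable cost; the firm operates.
P = MC gives -55 - 28x + 3x^2 = 0, with roots -5/3 and 11. Take the larger (rising MC): x* = 11.
Check: AVC at x = 11 is $22 ≤ P, so revenue covers variable cost.
Profit = P·x − TC = 110·11 − 826 = $384.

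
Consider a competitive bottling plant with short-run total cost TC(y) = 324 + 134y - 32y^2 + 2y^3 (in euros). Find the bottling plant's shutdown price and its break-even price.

Shutdown price = €6; break-even price = €44

Shutdown price = min AVC. AVC = 134 - 32y + 2y^2, with vertex at y = 8 and minimum €6.
ATC = 324/y + 134 - 32y + 2y^2. Setting dATC/dy = −324/y^2 − 32 + 4y = 0 gives y = 9 (since 4·9^3 − 32·9^2 = 324).
min ATC = 324/9 + 134 − 32·9 + 2·9^2 = €44. That is the break-even price.
Between these two prices the firm operates at a loss; above €44 it earns a profit.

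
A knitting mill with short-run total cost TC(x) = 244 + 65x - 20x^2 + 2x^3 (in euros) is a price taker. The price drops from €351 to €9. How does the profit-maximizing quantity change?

MC = 65 - 40x + 6x^2; the shutdown threshold is min AVC = €15 (at x = 5).
With P = €351 above the shutdown price, P = MC gives x = 11.
At P = €9 < min AVC = €15, price no longer covers variable cost at any output, so the firm shuts down: x = 0.

Output falls from 11 to 0 (the firm shuts down)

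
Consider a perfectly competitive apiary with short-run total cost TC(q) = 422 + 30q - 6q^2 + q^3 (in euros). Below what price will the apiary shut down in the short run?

€21 per unit

The shutdown price is the minimum of AVC. VC = 30q - 6q^2 + q^3, so AVC = 30 - 6q + q^2.
dAVC/dq = -6 + 2q = 0 gives q = 3. min AVC = 30 - 6·3 + 3^2 = 21.
The firm shuts down for any P below €21.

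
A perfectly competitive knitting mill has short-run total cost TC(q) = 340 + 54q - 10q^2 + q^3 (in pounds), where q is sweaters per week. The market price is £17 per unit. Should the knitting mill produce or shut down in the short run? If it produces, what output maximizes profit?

From TC, MC = TC'(q) = 54 - 20q + 3q^2 and AVC = VC/q = 54 - 10q + q^2.
The AVC parabola has its vertex at q = 10/2 = 5, where AVC = 54 - 10·5 + 5^2 = £29.
Since P = £17 < min AVC = £29, price fails to cover variable cost at any output.
Best response: produce nothing and absorb the £340 fixed cost.

Shut down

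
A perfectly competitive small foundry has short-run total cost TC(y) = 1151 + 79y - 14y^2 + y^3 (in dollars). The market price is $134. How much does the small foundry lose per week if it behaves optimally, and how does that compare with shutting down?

AVC = 79 - 14y + y^2; min AVC = $30 at y = 7. Since P = $134 ≥ min AVC, the firm produces.
MC = 79 - 28y + 3y^2. Setting P = MC and taking the root on the rising branch gives y* = 11.
TR = 134·11 = 1474. TC = 1151 + 506 = 1657. Profit = 1474 − 1657 = -$183.
That loss of $183 beats the $1151 the firm would lose by shutting down; producing recovers $968 of fixed cost.

Profit = -$183 at y = 11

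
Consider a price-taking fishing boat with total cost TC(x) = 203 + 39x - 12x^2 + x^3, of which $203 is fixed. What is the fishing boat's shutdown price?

$3 per unit

Short-run supply begins at min AVC. From VC = 39x - 12x^2 + x^3, AVC = 39 - 12x + x^2.
dAVC/dx = -12 + 2x = 0 gives x = 6. min AVC = 39 - 12·6 + 6^2 = 3.
For P < $3 the firm produces nothing.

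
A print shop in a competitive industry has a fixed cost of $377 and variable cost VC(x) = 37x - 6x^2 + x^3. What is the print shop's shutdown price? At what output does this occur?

The shutdown price is the minimum of AVC. VC = 37x - 6x^2 + x^3, so AVC = 37 - 6x + x^2.
dAVC/dx = -6 + 2x = 0 gives x = 3. min AVC = 37 - 6·3 + 3^2 = 28.
The firm shuts down for any P below $28.

$28 per unit, at x = 3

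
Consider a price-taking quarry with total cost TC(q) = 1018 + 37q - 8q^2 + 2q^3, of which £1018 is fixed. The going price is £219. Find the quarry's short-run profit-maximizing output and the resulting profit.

AVC = 37 - 8q + 2q^2 has its minimum £29 at q = 2; price £219 clears that bar, so the firm operates.
With MC = 37 - 16q + 6q^2, P = MC on the upward-sloping part at q* = 7.
TR = 219·7 = 1533. TC = 1018 + 553 = 1571. Profit = 1533 − 1571 = -£38.
That loss of £38 beats the £1018 the firm would lose by shutting down; producing recovers £980 of fixed cost.

Profit = -£38 at q = 7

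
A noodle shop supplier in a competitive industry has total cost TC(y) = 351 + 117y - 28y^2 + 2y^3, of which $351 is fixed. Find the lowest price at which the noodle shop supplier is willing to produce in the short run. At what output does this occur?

$19 per unit, at y = 7

Short-run supply begins at min AVC. From VC = 117y - 28y^2 + 2y^3, AVC = 117 - 28y + 2y^2.
dAVC/dy = -28 + 4y = 0 gives y = 7. min AVC = 117 - 28·7 + 2·7^2 = 19.
The firm shuts down for any P below $19.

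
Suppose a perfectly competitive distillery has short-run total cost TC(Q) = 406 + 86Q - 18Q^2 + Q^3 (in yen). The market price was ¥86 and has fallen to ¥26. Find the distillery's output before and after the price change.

Output falls from 12 to 10

AVC = 86 - 18Q + Q^2, minimized at Q = 9 where min AVC = ¥5. MC = 86 - 36Q + 3Q^2.
At P = ¥86 ≥ min AVC, set P = MC on the rising branch: Q = 12.
At P = ¥26 ≥ min AVC, set P = MC: Q = 10. The firm stays open but cuts output.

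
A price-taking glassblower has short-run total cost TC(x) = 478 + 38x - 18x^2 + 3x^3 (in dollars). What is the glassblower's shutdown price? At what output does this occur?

$11 per unit, at x = 3

The shutdown price is the minimum of AVC. VC = 38x - 18x^2 + 3x^3, so AVC = 38 - 18x + 3x^2.
At the minimum of AVC, MC = AVC. MC = 38 - 36x + 9x^2; setting MC = AVC gives 6x^2 - 18x = 0, so x = 3. min AVC = 11.
For P < $11 the firm produces nothing.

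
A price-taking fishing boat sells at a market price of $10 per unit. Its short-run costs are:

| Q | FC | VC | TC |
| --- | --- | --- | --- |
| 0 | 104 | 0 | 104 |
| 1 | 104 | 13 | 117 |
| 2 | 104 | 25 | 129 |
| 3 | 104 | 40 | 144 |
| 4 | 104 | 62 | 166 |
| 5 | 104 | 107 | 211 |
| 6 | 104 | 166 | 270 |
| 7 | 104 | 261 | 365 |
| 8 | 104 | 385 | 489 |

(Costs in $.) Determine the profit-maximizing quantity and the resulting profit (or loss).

Profit at each row (π = 10Q − TC): Q=0: -104; Q=1: -107; Q=2: -109; Q=3: -114; Q=4: -126; Q=5: -161; Q=6: -210; Q=7: -295; Q=8: -409.
Profit is highest at Q = 0. Equivalently, the lowest AVC in the table is 25/2 ≈ $12.50 at Q = 2, and P = $10 falls below it — price never covers variable cost, so the firm shuts down and loses only its fixed cost.

Q = 0 (shut down); profit = -$104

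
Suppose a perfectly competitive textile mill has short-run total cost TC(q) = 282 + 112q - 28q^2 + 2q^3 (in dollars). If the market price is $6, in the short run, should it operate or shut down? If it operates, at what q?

From TC, MC = TC'(q) = 112 - 56q + 6q^2 and AVC = VC/q = 112 - 28q + 2q^2.
AVC is minimized where dAVC/dq = -28 + 4q = 0, at q = 7; min AVC = 112 - 28·7 + 2·7^2 = $14.
Since P = $6 < min AVC = $14, price fails to cover variable cost at any output.
Best response: produce nothing and absorb the $282 fixed cost.

Shut down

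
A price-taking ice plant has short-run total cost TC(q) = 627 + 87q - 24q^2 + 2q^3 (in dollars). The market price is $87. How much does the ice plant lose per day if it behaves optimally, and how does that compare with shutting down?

AVC = 87 - 24q + 2q^2; min AVC = $15 at q = 6. Since P = $87 ≥ min AVC, the firm produces.
With MC = 87 - 48q + 6q^2, P = MC on the upward-sloping part at q* = 8.
TR = 87·8 = 696. TC = 627 + 184 = 811. Profit = 696 − 811 = -$115.
Shutting down would mean losing the fixed cost of $627, so operating at a loss of $115 is better by $512.

Profit = -$115 at q = 8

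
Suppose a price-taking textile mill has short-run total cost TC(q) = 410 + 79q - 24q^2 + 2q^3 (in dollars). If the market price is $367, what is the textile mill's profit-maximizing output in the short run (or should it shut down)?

Variable cost is VC = 79q - 24q^2 + 2q^3, so AVC = VC/q = 79 - 24q + 2q^2 and MC = dTC/dq = 79 - 48q + 6q^2.
AVC is minimized where dAVC/dq = -24 + 4q = 0, at q = 6; min AVC = 79 - 24·6 + 2·6^2 = $7.
Since P = $367 ≥ min AVC = $7, price covers variable cost and the firm should produce.
P = MC gives -288 - 48q + 6q^2 = 0, with roots -4 and 12. Take the larger (rising MC): q* = 12.
Check: AVC at q = 12 is $79 ≤ P, so revenue covers variable cost.
Profit = P·q − TC = 367·12 − 1358 = $3046.

Produce at q = 12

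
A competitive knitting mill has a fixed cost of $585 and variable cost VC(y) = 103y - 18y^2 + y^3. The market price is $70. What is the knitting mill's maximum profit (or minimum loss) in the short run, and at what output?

Profit = -$101 at y = 11

AVC = 103 - 18y + y^2; min AVC = $22 at y = 9. Since P = $70 ≥ min AVC, the firm produces.
With MC = 103 - 36y + 3y^2, P = MC on the upward-sloping part at y* = 11.
TR = 70·11 = 770. TC = 585 + 286 = 871. Profit = 770 − 871 = -$101.
Shutting down would mean losing the fixed cost of $585, so operating at a loss of $101 is better by $484.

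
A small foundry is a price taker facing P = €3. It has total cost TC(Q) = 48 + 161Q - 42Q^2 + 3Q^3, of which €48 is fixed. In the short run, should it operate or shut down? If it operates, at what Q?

From TC, MC = TC'(Q) = 161 - 84Q + 9Q^2 and AVC = VC/Q = 161 - 42Q + 3Q^2.
The AVC parabola has its vertex at Q = 42/6 = 7, where AVC = 161 - 42·7 + 3·7^2 = €14.
P = €3 lies below min AVC = €14; no output level covers variable cost.
Shutting down limits the loss to fixed cost, €48.

Shut down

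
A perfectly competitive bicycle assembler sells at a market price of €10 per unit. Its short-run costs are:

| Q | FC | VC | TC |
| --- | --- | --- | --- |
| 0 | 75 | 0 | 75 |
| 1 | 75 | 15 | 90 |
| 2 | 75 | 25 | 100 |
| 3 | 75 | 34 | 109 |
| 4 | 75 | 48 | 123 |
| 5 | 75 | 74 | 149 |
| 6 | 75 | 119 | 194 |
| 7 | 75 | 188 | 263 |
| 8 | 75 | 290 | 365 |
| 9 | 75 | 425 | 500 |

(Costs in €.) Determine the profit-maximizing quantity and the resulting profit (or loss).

Q = 0 (shut down); profit = -€75

Compute π = P·Q − TC at each output: Q=0: -75; Q=1: -80; Q=2: -80; Q=3: -79; Q=4: -83; Q=5: -99; Q=6: -134; Q=7: -193; Q=8: -285; Q=9: -410.
Profit is highest at Q = 0. Equivalently, the lowest AVC in the table is 34/3 ≈ €11.33 at Q = 3, and P = €10 falls below it — price never covers variable cost, so the firm shuts down and loses only its fixed cost.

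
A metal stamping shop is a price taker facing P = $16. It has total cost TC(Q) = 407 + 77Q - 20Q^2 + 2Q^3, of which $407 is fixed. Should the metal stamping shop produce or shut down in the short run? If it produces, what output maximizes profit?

Variable cost is VC = 77Q - 20Q^2 + 2Q^3, so AVC = VC/Q = 77 - 20Q + 2Q^2 and MC = dTC/dQ = 77 - 40Q + 6Q^2.
The AVC parabola has its vertex at Q = 20/4 = 5, where AVC = 77 - 20·5 + 2·5^2 = $27.
P = $16 lies below min AVC = $27; no output level covers variable cost.
The firm minimizes its loss by shutting down and losing only its fixed cost of $407.

Shut down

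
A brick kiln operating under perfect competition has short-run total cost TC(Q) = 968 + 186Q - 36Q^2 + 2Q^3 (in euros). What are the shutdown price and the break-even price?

Shutdown price = min AVC. AVC = 186 - 36Q + 2Q^2, with vertex at Q = 9 and minimum €24.
ATC = 968/Q + 186 - 36Q + 2Q^2. Setting dATC/dQ = −968/Q^2 − 36 + 4Q = 0 gives Q = 11 (since 4·11^3 − 36·11^2 = 968).
min ATC = 968/11 + 186 − 36·11 + 2·11^2 = €120. That is the break-even price.
Between these two prices the firm operates at a loss; above €120 it earns a profit.

Shutdown price = €24; break-even price = €120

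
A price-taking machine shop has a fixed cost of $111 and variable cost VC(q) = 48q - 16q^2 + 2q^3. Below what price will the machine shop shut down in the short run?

$16 per unit

Short-run supply begins at min AVC. From VC = 48q - 16q^2 + 2q^3, AVC = 48 - 16q + 2q^2.
dAVC/dq = -16 + 4q = 0 gives q = 4. min AVC = 48 - 16·4 + 2·4^2 = 16.
So the shutdown price is $16.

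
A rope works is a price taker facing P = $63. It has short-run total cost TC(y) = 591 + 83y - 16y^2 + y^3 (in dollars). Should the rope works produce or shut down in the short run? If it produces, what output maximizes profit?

Produce at y = 10

Variable cost is VC = 83y - 16y^2 + y^3, so AVC = VC/y = 83 - 16y + y^2 and MC = dTC/dy = 83 - 32y + 3y^2.
AVC is minimized where dAVC/dy = -16 + 2y = 0, at y = 8; min AVC = 83 - 16·8 + 8^2 = $19.
P = $63 exceeds min AVC = $19, so the firm stays open.
Set P = MC: 63 = 83 - 32y + 3y^2 → 20 - 32y + 3y^2 = 0. The roots are y = 2/3 and y = 10; the profit-maximizing output is on the rising part of MC, so y* = 10.
Check: AVC at y = 10 is $23 ≤ P, so revenue covers variable cost.
Profit = P·y − TC = 63·10 − 821 = -$191, a loss, but smaller than the $591 fixed cost the firm would lose by shutting down.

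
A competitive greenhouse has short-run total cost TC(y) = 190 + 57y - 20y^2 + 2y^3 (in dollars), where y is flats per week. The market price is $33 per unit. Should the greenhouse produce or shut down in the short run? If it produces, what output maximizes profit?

From TC, MC = TC'(y) = 57 - 40y + 6y^2 and AVC = VC/y = 57 - 20y + 2y^2.
AVC is minimized where dAVC/dy = -20 + 4y = 0, at y = 5; min AVC = 57 - 20·5 + 2·5^2 = $7.
P = $33 exceeds min AVC = $7, so the firm stays open.
Set P = MC: 33 = 57 - 40y + 6y^2 → 24 - 40y + 6y^2 = 0. The roots are y = 2/3 and y = 6; the profit-maximizing output is on the rising part of MC, so y* = 6.
Check: AVC at y = 6 is $9 ≤ P, so revenue covers variable cost.
Profit = P·y − TC = 33·6 − 244 = -$46, a loss, but smaller than the $190 fixed cost the firm would lose by shutting down.

Produce at y = 6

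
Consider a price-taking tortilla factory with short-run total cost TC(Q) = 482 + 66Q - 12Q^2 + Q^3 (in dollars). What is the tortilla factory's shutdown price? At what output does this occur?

The shutdown price is the minimum of AVC. VC = 66Q - 12Q^2 + Q^3, so AVC = 66 - 12Q + Q^2.
dAVC/dQ = -12 + 2Q = 0 gives Q = 6. min AVC = 66 - 12·6 + 6^2 = 30.
For P < $30 the firm produces nothing.

$30 per unit, at Q = 6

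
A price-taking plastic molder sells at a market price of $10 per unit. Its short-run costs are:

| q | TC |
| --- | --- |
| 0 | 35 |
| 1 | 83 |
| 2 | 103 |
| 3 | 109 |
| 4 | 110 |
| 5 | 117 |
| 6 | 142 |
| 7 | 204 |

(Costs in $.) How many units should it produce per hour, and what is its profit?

Tabulate TR − TC: q=0: -35; q=1: -73; q=2: -83; q=3: -79; q=4: -70; q=5: -67; q=6: -82; q=7: -134.
Profit is highest at q = 0. Equivalently, the lowest AVC in the table is 82/5 ≈ $16.40 at q = 5, and P = $10 falls below it — price never covers variable cost, so the firm shuts down and loses only its fixed cost.

q = 0 (shut down); profit = -$35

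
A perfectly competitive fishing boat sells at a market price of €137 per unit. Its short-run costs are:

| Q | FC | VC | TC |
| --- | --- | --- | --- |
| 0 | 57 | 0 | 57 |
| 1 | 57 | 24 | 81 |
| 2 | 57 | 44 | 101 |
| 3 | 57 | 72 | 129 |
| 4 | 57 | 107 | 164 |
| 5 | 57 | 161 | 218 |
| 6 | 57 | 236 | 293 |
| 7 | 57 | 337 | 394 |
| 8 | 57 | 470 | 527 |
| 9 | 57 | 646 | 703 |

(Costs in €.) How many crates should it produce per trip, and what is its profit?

Q = 8; profit = €569

Compute π = P·Q − TC at each output: Q=0: -57; Q=1: 56; Q=2: 173; Q=3: 282; Q=4: 384; Q=5: 467; Q=6: 529; Q=7: 565; Q=8: 569; Q=9: 530.
Profit is maximized at Q = 8. AVC there is 470/8 = €58.75 ≤ P, so producing beats shutting down (which would give -€57).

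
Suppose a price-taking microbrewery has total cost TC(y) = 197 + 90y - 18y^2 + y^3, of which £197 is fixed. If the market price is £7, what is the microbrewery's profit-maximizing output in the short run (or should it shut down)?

Strip out fixed cost: VC = 90y - 18y^2 + y^3. Then AVC = 90 - 18y + y^2 and MC = 90 - 36y + 3y^2.
AVC is minimized where dAVC/dy = -18 + 2y = 0, at y = 9; min AVC = 90 - 18·9 + 9^2 = £9.
P = £7 lies below min AVC = £9; no output level covers variable cost.
Best response: produce nothing and absorb the £197 fixed cost.

Shut down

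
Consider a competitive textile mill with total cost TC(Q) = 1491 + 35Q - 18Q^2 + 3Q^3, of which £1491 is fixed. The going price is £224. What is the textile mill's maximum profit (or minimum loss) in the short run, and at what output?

AVC = 35 - 18Q + 3Q^2 has its minimum £8 at Q = 3; price £224 clears that bar, so the firm operates.
With MC = 35 - 36Q + 9Q^2, P = MC on the upward-sloping part at Q* = 7.
TR = 224·7 = 1568. TC = 1491 + 392 = 1883. Profit = 1568 − 1883 = -£315.
That loss of £315 beats the £1491 the firm would lose by shutting down; producing recovers £1176 of fixed cost.

Profit = -£315 at Q = 7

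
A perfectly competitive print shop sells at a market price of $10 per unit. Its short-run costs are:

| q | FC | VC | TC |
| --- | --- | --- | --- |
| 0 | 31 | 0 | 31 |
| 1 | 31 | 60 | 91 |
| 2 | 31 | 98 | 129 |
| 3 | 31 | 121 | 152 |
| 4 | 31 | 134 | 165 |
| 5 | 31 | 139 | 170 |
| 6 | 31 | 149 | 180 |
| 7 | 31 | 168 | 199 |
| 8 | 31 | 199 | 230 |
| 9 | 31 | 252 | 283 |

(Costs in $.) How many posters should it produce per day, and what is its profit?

Profit at each row (π = 10q − TC): q=0: -31; q=1: -81; q=2: -109; q=3: -122; q=4: -125; q=5: -120; q=6: -120; q=7: -129; q=8: -150; q=9: -193.
Profit is highest at q = 0. Equivalently, the lowest AVC in the table is 168/7 ≈ $24 at q = 7, and P = $10 falls below it — price never covers variable cost, so the firm shuts down and loses only its fixed cost.

q = 0 (shut down); profit = -$31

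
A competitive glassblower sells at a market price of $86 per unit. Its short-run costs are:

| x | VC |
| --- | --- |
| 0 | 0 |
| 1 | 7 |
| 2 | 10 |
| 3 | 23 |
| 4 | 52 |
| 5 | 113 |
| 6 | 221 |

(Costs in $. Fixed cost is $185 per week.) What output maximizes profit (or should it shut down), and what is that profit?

Profit at each row (π = 86x − TC): x=0: -185; x=1: -106; x=2: -23; x=3: 50; x=4: 107; x=5: 132; x=6: 110.
Profit is maximized at x = 5. AVC there is 113/5 = $22.60 ≤ P, so producing beats shutting down (which would give -$185).

x = 5; profit = $132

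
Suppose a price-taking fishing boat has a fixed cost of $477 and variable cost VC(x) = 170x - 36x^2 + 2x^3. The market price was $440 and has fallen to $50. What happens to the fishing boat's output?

Output falls from 15 to 10

MC = 170 - 72x + 6x^2; the shutdown threshold is min AVC = $8 (at x = 9).
With P = $440 above the shutdown price, P = MC gives x = 15.
At P = $50 ≥ min AVC, set P = MC: x = 10. The firm stays open but cuts output.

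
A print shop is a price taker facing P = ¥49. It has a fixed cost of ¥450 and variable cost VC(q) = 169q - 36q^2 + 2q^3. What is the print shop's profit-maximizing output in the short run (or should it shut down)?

From TC, MC = TC'(q) = 169 - 72q + 6q^2 and AVC = VC/q = 169 - 36q + 2q^2.
AVC hits its minimum where MC = AVC, at q = 9, giving min AVC = 169 - 36·9 + 2·9^2 = ¥7.
Since P = ¥49 ≥ min AVC = ¥7, price covers variable cost and the firm should produce.
Solving P = MC: 120 - 72q + 6q^2 = 0 ⇒ q = 2 or 10. On the upward-sloping branch, q* = 10.
Check: AVC at q = 10 is ¥9 ≤ P, so revenue covers variable cost.
Profit = P·q − TC = 49·10 − 540 = -¥50, a loss, but smaller than the ¥450 fixed cost the firm would lose by shutting down.

Produce at q = 10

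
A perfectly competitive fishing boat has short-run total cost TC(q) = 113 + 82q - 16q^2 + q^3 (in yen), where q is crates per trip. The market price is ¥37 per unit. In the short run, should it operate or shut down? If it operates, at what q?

Produce at q = 9

From TC, MC = TC'(q) = 82 - 32q + 3q^2 and AVC = VC/q = 82 - 16q + q^2.
The AVC parabola has its vertex at q = 16/2 = 8, where AVC = 82 - 16·8 + 8^2 = ¥18.
Since P = ¥37 ≥ min AVC = ¥18, price covers variable cost and the firm should produce.
Solving P = MC: 45 - 32q + 3q^2 = 0 ⇒ q = 5/3 or 9. On the upward-sloping branch, q* = 9.
Check: AVC at q = 9 is ¥19 ≤ P, so revenue covers variable cost.
Profit = P·q − TC = 37·9 − 284 = ¥49.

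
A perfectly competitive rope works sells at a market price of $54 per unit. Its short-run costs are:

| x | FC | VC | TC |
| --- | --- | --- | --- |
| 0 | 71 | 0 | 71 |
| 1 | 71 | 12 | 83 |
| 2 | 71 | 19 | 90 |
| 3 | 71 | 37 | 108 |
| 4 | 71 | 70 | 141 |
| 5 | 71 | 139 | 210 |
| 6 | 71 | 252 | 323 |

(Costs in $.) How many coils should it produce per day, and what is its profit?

Tabulate TR − TC: x=0: -71; x=1: -29; x=2: 18; x=3: 54; x=4: 75; x=5: 60; x=6: 1.
Profit is maximized at x = 4. AVC there is 70/4 = $17.50 ≤ P, so producing beats shutting down (which would give -$71).

x = 4; profit = $75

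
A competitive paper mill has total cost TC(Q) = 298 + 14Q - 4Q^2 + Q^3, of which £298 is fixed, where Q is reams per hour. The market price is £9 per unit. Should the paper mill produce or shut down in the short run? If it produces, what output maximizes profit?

Shut down

Variable cost is VC = 14Q - 4Q^2 + Q^3, so AVC = VC/Q = 14 - 4Q + Q^2 and MC = dTC/dQ = 14 - 8Q + 3Q^2.
AVC is minimized where dAVC/dQ = -4 + 2Q = 0, at Q = 2; min AVC = 14 - 4·2 + 2^2 = £10.
Since P = £9 < min AVC = £10, price fails to cover variable cost at any output.
The firm minimizes its loss by shutting down and losing only its fixed cost of £298.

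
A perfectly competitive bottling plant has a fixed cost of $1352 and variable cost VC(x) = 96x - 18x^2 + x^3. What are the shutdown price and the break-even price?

Shutdown price = $15; break-even price = $135

Shutdown price = min AVC. AVC = 96 - 18x + x^2, with vertex at x = 9 and minimum $15.
ATC = 1352/x + 96 - 18x + x^2. Setting dATC/dx = −1352/x^2 − 18 + 2x = 0 gives x = 13 (since 2·13^3 − 18·13^2 = 1352).
min ATC = 1352/13 + 96 − 18·13 + 13^2 = $135. That is the break-even price.
For $15 ≤ P < $135 the firm produces at a loss; below $15 it shuts down.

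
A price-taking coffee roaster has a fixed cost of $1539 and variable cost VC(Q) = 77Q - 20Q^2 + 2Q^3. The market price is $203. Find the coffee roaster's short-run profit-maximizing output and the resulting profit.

Profit = -$243 at Q = 9

AVC = 77 - 20Q + 2Q^2; min AVC = $27 at Q = 5. Since P = $203 ≥ min AVC, the firm produces.
MC = 77 - 40Q + 6Q^2. Setting P = MC and taking the root on the rising branch gives Q* = 9.
TR = 203·9 = 1827. TC = 1539 + 531 = 2070. Profit = 1827 − 2070 = -$243.
That loss of $243 beats the $1539 the firm would lose by shutting down; producing recovers $1296 of fixed cost.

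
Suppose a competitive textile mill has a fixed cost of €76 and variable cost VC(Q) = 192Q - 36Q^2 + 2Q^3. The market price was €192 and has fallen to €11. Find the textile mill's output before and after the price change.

MC = 192 - 72Q + 6Q^2; the shutdown threshold is min AVC = €30 (at Q = 9).
At P = €192 ≥ min AVC, set P = MC on the rising branch: Q = 12.
At P = €11 < min AVC = €30, price no longer covers variable cost at any output, so the firm shuts down: Q = 0.

Output falls from 12 to 0 (the firm shuts down)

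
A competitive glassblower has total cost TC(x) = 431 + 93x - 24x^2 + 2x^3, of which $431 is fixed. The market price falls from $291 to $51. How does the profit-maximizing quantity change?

Output falls from 11 to 7

MC = 93 - 48x + 6x^2; the shutdown threshold is min AVC = $21 (at x = 6).
At P = $291 ≥ min AVC, set P = MC on the rising branch: x = 11.
At P = $51 ≥ min AVC, set P = MC: x = 7. The firm stays open but cuts output.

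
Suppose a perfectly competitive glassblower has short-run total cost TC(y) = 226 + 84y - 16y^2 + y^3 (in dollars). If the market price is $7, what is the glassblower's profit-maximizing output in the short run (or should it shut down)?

Strip out fixed cost: VC = 84y - 16y^2 + y^3. Then AVC = 84 - 16y + y^2 and MC = 84 - 32y + 3y^2.
AVC hits its minimum where MC = AVC, at y = 8, giving min AVC = 84 - 16·8 + 8^2 = $20.
Since P = $7 < min AVC = $20, price fails to cover variable cost at any output.
Best response: produce nothing and absorb the $226 fixed cost.

Shut down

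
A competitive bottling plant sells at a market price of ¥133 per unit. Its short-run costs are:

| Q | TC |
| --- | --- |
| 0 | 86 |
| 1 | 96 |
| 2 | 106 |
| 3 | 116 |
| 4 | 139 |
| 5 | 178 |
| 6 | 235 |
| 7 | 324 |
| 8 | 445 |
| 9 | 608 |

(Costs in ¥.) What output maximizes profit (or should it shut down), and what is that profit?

Q = 8; profit = ¥619

Tabulate TR − TC: Q=0: -86; Q=1: 37; Q=2: 160; Q=3: 283; Q=4: 393; Q=5: 487; Q=6: 563; Q=7: 607; Q=8: 619; Q=9: 589.
Profit is maximized at Q = 8. AVC there is 359/8 = ¥44.88 ≤ P, so producing beats shutting down (which would give -¥86).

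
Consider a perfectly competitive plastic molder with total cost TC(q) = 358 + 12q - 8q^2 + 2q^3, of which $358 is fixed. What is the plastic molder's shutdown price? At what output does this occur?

$4 per unit, at q = 2

Short-run supply begins at min AVC. From VC = 12q - 8q^2 + 2q^3, AVC = 12 - 8q + 2q^2.
At the minimum of AVC, MC = AVC. MC = 12 - 16q + 6q^2; setting MC = AVC gives 4q^2 - 8q = 0, so q = 2. min AVC = 4.
For P < $4 the firm produces nothing.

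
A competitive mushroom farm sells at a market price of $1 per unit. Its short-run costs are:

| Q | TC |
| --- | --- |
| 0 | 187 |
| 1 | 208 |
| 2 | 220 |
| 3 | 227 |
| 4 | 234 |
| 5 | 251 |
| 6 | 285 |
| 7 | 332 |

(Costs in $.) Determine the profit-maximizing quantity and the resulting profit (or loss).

Q = 0 (shut down); profit = -$187

Compute π = P·Q − TC at each output: Q=0: -187; Q=1: -207; Q=2: -218; Q=3: -224; Q=4: -230; Q=5: -246; Q=6: -279; Q=7: -325.
Profit is highest at Q = 0. Equivalently, the lowest AVC in the table is 47/4 ≈ $11.75 at Q = 4, and P = $1 falls below it — price never covers variable cost, so the firm shuts down and loses only its fixed cost.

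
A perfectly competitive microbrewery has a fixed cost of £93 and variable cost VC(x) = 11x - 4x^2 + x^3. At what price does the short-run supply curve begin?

£7 per unit

Short-run supply begins at min AVC. From VC = 11x - 4x^2 + x^3, AVC = 11 - 4x + x^2.
dAVC/dx = -4 + 2x = 0 gives x = 2. min AVC = 11 - 4·2 + 2^2 = 7.
For P < £7 the firm produces nothing.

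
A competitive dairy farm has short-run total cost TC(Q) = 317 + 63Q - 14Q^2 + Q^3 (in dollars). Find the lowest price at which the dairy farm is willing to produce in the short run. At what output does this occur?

$14 per unit, at Q = 7

The shutdown price is the minimum of AVC. VC = 63Q - 14Q^2 + Q^3, so AVC = 63 - 14Q + Q^2.
At the minimum of AVC, MC = AVC. MC = 63 - 28Q + 3Q^2; setting MC = AVC gives 2Q^2 - 14Q = 0, so Q = 7. min AVC = 14.
So the shutdown price is $14.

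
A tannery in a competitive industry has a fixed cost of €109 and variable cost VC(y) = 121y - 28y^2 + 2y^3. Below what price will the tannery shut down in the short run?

The shutdown price is the minimum of AVC. VC = 121y - 28y^2 + 2y^3, so AVC = 121 - 28y + 2y^2.
dAVC/dy = -28 + 4y = 0 gives y = 7. min AVC = 121 - 28·7 + 2·7^2 = 23.
For P < €23 the firm produces nothing.

€23 per unit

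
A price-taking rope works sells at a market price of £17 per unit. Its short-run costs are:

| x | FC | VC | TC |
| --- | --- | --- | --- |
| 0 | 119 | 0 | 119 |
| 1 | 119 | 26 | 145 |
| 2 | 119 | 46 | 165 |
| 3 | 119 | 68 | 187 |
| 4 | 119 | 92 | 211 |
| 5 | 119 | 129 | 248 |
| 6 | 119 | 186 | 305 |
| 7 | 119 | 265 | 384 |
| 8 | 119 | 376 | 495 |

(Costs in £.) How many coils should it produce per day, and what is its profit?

Compute π = P·x − TC at each output: x=0: -119; x=1: -128; x=2: -131; x=3: -136; x=4: -143; x=5: -163; x=6: -203; x=7: -265; x=8: -359.
Profit is highest at x = 0. Equivalently, the lowest AVC in the table is 68/3 ≈ £22.67 at x = 3, and P = £17 falls below it — price never covers variable cost, so the firm shuts down and loses only its fixed cost.

x = 0 (shut down); profit = -£119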